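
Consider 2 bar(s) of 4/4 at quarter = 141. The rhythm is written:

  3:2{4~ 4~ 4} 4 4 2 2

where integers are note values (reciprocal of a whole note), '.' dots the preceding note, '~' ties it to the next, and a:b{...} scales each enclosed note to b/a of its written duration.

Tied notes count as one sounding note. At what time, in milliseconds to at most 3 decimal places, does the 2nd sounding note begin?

note 2 onset = 2b = 851.064ms

1. 0.0ms @ 0 + 851.064ms (2)
2. 851.064ms @ 2 + 425.532ms (1)
3. 1276.596ms @ 3 + 425.532ms (1)
4. 1702.128ms @ 4 + 851.064ms (2)
5. 2553.191ms @ 6 + 851.064ms (2)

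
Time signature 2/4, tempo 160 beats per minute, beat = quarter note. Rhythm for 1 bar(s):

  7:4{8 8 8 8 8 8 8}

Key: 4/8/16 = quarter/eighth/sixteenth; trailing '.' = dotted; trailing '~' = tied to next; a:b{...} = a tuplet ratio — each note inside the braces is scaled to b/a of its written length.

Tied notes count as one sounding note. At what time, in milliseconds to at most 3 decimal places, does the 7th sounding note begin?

1. 0.0ms @ 0 + 107.143ms (2/7)
2. 107.143ms @ 2/7 + 107.143ms (2/7)
3. 214.286ms @ 4/7 + 107.143ms (2/7)
4. 321.429ms @ 6/7 + 107.143ms (2/7)
5. 428.571ms @ 8/7 + 107.143ms (2/7)
6. 535.714ms @ 10/7 + 107.143ms (2/7)
7. 642.857ms @ 12/7 + 107.143ms (2/7)

note 7 onset = 12/7b = 642.857ms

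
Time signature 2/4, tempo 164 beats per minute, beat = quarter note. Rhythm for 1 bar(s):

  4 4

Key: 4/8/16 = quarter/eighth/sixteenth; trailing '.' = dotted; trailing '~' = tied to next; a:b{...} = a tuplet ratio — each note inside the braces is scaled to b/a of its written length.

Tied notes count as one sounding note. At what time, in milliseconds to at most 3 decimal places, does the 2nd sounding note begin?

note 2 onset = 1b = 365.854ms

1. 0.0ms @ 0 + 365.854ms (1)
2. 365.854ms @ 1 + 365.854ms (1)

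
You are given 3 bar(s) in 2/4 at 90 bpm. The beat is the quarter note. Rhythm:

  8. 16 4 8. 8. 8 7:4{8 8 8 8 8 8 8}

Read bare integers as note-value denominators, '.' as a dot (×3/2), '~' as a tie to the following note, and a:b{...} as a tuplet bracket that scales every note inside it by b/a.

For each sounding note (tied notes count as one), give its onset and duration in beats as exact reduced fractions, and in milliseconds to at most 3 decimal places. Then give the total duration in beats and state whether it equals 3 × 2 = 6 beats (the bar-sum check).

1) 0.0ms=0b +500.0ms=3/4b
2) 500.0ms=3/4b +166.667ms=1/4b
3) 666.667ms=1b +666.667ms=1b
4) 1333.333ms=2b +500.0ms=3/4b
5) 1833.333ms=11/4b +500.0ms=3/4b
6) 2333.333ms=7/2b +333.333ms=1/2b
7) 2666.667ms=4b +190.476ms=2/7b
8) 2857.143ms=30/7b +190.476ms=2/7b
9) 3047.619ms=32/7b +190.476ms=2/7b
10) 3238.095ms=34/7b +190.476ms=2/7b
11) 3428.571ms=36/7b +190.476ms=2/7b
12) 3619.048ms=38/7b +190.476ms=2/7b
13) 3809.524ms=40/7b +190.476ms=2/7b
Σ=6b of 6 (90bpm 2/4) — PASS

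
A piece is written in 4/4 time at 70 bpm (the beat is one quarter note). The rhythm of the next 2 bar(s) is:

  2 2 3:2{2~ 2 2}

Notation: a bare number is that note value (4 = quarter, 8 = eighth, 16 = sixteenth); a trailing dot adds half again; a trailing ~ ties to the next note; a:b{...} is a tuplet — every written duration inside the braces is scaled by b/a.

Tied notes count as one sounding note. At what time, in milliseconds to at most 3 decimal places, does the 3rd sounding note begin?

1. 0.0ms @ 0 + 1714.286ms (2)
2. 1714.286ms @ 2 + 1714.286ms (2)
3. 3428.571ms @ 4 + 2285.714ms (8/3)
4. 5714.286ms @ 20/3 + 1142.857ms (4/3)

note 3 onset = 4b = 3428.571ms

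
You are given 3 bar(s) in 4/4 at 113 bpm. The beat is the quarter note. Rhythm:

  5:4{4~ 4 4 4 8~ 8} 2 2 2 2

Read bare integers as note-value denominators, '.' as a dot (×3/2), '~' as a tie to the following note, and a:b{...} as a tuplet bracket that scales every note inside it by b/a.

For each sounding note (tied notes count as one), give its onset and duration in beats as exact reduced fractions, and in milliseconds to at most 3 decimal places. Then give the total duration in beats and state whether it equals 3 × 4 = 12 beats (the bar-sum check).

1) 0.0ms=0b +849.558ms=8/5b
2) 849.558ms=8/5b +424.779ms=4/5b
3) 1274.336ms=12/5b +424.779ms=4/5b
4) 1699.115ms=16/5b +424.779ms=4/5b
5) 2123.894ms=4b +1061.947ms=2b
6) 3185.841ms=6b +1061.947ms=2b
7) 4247.788ms=8b +1061.947ms=2b
8) 5309.735ms=10b +1061.947ms=2b
Σ=12b of 12 (113bpm 4/4) — PASS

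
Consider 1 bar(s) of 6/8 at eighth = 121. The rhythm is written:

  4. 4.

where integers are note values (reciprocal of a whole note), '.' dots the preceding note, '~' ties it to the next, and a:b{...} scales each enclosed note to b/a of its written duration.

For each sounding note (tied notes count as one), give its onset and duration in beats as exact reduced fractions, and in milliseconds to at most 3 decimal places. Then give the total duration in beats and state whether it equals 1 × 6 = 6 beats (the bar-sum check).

1) 0.0ms=0b +1487.603ms=3b
2) 1487.603ms=3b +1487.603ms=3b
Σ=6b of 6 (121bpm 6/8) — PASS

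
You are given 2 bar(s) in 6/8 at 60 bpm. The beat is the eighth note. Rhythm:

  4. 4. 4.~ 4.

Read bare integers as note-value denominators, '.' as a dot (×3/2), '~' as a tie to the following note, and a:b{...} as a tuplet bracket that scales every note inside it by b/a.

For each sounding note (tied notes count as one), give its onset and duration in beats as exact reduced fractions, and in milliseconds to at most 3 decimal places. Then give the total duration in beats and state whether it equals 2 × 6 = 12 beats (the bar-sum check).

1) 0.0ms=0b +3000.0ms=3b
2) 3000.0ms=3b +3000.0ms=3b
3) 6000.0ms=6b +6000.0ms=6b
Σ=12b of 12 (60bpm 6/8) — PASS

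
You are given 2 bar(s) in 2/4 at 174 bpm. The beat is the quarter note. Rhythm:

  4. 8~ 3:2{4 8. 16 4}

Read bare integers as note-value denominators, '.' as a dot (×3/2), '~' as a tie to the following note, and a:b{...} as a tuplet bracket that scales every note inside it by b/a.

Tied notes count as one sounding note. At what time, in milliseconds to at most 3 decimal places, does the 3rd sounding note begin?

1. 0.0ms @ 0 + 517.241ms (3/2)
2. 517.241ms @ 3/2 + 402.299ms (7/6)
3. 919.54ms @ 8/3 + 172.414ms (1/2)
4. 1091.954ms @ 19/6 + 57.471ms (1/6)
5. 1149.425ms @ 10/3 + 229.885ms (2/3)

note 3 onset = 8/3b = 919.54ms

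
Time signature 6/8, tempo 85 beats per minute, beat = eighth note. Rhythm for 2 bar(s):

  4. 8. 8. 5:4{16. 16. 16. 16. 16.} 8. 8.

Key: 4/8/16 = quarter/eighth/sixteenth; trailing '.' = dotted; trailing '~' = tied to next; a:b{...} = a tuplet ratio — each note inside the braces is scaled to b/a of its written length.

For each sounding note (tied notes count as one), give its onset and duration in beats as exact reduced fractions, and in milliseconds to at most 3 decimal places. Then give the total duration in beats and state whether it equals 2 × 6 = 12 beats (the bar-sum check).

1) 0.0ms=0b +2117.647ms=3b
2) 2117.647ms=3b +1058.824ms=3/2b
3) 3176.471ms=9/2b +1058.824ms=3/2b
4) 4235.294ms=6b +423.529ms=3/5b
5) 4658.824ms=33/5b +423.529ms=3/5b
6) 5082.353ms=36/5b +423.529ms=3/5b
7) 5505.882ms=39/5b +423.529ms=3/5b
8) 5929.412ms=42/5b +423.529ms=3/5b
9) 6352.941ms=9b +1058.824ms=3/2b
10) 7411.765ms=21/2b +1058.824ms=3/2b
Σ=12b of 12 (85bpm 6/8) — PASS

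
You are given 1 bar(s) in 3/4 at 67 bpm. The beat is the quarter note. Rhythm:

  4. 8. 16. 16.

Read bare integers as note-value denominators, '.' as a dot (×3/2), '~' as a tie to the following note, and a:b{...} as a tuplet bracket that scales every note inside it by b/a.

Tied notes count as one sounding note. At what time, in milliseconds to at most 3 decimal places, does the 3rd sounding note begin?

note 3 onset = 9/4b = 2014.925ms

1. 0.0ms @ 0 + 1343.284ms (3/2)
2. 1343.284ms @ 3/2 + 671.642ms (3/4)
3. 2014.925ms @ 9/4 + 335.821ms (3/8)
4. 2350.746ms @ 21/8 + 335.821ms (3/8)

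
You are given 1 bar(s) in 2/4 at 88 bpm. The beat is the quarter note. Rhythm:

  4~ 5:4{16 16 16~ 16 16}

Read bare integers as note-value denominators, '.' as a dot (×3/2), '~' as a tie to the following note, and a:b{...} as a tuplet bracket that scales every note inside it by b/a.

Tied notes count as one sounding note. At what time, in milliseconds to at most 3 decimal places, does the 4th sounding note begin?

1. 0.0ms @ 0 + 818.182ms (6/5)
2. 818.182ms @ 6/5 + 136.364ms (1/5)
3. 954.545ms @ 7/5 + 272.727ms (2/5)
4. 1227.273ms @ 9/5 + 136.364ms (1/5)

note 4 onset = 9/5b = 1227.273ms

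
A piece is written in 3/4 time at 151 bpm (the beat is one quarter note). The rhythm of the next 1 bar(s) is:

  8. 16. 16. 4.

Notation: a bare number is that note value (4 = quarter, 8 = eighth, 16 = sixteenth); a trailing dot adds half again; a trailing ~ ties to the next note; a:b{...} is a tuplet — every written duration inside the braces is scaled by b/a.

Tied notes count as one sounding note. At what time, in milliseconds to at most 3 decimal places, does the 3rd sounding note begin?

1. 0.0ms @ 0 + 298.013ms (3/4)
2. 298.013ms @ 3/4 + 149.007ms (3/8)
3. 447.02ms @ 9/8 + 149.007ms (3/8)
4. 596.026ms @ 3/2 + 596.026ms (3/2)

note 3 onset = 9/8b = 447.02ms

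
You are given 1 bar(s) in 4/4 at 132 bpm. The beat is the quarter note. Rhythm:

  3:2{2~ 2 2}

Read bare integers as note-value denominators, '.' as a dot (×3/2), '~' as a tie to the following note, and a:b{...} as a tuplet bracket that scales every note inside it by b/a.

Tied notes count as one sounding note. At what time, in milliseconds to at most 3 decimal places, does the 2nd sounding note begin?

1. 0.0ms @ 0 + 1212.121ms (8/3)
2. 1212.121ms @ 8/3 + 606.061ms (4/3)

note 2 onset = 8/3b = 1212.121ms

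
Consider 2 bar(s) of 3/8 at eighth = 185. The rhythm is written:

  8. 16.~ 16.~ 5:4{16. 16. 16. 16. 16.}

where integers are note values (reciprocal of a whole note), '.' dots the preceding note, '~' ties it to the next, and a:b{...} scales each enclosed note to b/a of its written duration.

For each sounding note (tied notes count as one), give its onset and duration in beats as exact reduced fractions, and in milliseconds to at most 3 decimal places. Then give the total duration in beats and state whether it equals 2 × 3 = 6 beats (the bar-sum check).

1) 0.0ms=0b +486.486ms=3/2b
2) 486.486ms=3/2b +681.081ms=21/10b
3) 1167.568ms=18/5b +194.595ms=3/5b
4) 1362.162ms=21/5b +194.595ms=3/5b
5) 1556.757ms=24/5b +194.595ms=3/5b
6) 1751.351ms=27/5b +194.595ms=3/5b
Σ=6b of 6 (185bpm 3/8) — PASS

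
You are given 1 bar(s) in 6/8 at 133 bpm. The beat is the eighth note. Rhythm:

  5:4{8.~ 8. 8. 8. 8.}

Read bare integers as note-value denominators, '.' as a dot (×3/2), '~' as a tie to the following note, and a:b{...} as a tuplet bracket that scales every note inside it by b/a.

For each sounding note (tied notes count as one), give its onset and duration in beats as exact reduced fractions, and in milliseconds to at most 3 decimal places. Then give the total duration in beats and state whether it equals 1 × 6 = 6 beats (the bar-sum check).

1) 0.0ms=0b +1082.707ms=12/5b
2) 1082.707ms=12/5b +541.353ms=6/5b
3) 1624.06ms=18/5b +541.353ms=6/5b
4) 2165.414ms=24/5b +541.353ms=6/5b
Σ=6b of 6 (133bpm 6/8) — PASS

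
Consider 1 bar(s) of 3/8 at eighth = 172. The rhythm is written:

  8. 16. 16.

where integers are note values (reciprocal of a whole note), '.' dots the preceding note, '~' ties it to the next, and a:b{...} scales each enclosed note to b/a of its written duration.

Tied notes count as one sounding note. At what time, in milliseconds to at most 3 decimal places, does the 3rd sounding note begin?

1. 0.0ms @ 0 + 523.256ms (3/2)
2. 523.256ms @ 3/2 + 261.628ms (3/4)
3. 784.884ms @ 9/4 + 261.628ms (3/4)

note 3 onset = 9/4b = 784.884ms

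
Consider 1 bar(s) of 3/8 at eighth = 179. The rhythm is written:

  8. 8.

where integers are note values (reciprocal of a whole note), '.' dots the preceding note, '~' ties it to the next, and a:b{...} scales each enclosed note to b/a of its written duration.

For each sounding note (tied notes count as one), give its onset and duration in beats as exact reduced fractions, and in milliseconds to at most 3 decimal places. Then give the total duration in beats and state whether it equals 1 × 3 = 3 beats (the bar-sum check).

1) 0.0ms=0b +502.793ms=3/2b
2) 502.793ms=3/2b +502.793ms=3/2b
Σ=3b of 3 (179bpm 3/8) — PASS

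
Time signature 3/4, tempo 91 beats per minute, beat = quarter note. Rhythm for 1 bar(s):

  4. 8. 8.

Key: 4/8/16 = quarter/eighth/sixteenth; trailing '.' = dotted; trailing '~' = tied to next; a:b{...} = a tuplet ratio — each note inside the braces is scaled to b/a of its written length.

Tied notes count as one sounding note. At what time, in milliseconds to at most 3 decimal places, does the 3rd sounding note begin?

1. 0.0ms @ 0 + 989.011ms (3/2)
2. 989.011ms @ 3/2 + 494.505ms (3/4)
3. 1483.516ms @ 9/4 + 494.505ms (3/4)

note 3 onset = 9/4b = 1483.516ms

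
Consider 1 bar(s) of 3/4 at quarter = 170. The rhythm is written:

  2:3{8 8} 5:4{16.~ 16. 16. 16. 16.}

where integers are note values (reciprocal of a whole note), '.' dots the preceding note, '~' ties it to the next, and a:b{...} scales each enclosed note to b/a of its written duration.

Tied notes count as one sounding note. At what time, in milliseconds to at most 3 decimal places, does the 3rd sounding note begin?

note 3 onset = 3/2b = 529.412ms

1. 0.0ms @ 0 + 264.706ms (3/4)
2. 264.706ms @ 3/4 + 264.706ms (3/4)
3. 529.412ms @ 3/2 + 211.765ms (3/5)
4. 741.176ms @ 21/10 + 105.882ms (3/10)
5. 847.059ms @ 12/5 + 105.882ms (3/10)
6. 952.941ms @ 27/10 + 105.882ms (3/10)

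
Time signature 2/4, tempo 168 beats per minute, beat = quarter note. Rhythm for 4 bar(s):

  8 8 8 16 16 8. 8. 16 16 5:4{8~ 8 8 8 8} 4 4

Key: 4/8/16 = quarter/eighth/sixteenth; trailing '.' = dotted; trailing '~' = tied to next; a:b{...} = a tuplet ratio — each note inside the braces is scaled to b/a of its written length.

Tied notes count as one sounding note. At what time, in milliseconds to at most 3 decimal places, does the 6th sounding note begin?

note 6 onset = 2b = 714.286ms

1. 0.0ms @ 0 + 178.571ms (1/2)
2. 178.571ms @ 1/2 + 178.571ms (1/2)
3. 357.143ms @ 1 + 178.571ms (1/2)
4. 535.714ms @ 3/2 + 89.286ms (1/4)
5. 625.0ms @ 7/4 + 89.286ms (1/4)
6. 714.286ms @ 2 + 267.857ms (3/4)
7. 982.143ms @ 11/4 + 267.857ms (3/4)
8. 1250.0ms @ 7/2 + 89.286ms (1/4)
9. 1339.286ms @ 15/4 + 89.286ms (1/4)
10. 1428.571ms @ 4 + 285.714ms (4/5)
11. 1714.286ms @ 24/5 + 142.857ms (2/5)
12. 1857.143ms @ 26/5 + 142.857ms (2/5)
13. 2000.0ms @ 28/5 + 142.857ms (2/5)
14. 2142.857ms @ 6 + 357.143ms (1)
15. 2500.0ms @ 7 + 357.143ms (1)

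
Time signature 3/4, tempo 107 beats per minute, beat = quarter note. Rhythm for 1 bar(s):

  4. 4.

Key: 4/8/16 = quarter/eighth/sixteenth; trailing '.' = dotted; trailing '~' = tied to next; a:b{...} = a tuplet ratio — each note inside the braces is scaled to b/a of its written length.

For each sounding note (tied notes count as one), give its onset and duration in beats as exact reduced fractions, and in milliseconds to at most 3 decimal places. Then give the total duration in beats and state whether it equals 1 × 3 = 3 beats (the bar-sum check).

1) 0.0ms=0b +841.121ms=3/2b
2) 841.121ms=3/2b +841.121ms=3/2b
Σ=3b of 3 (107bpm 3/4) — PASS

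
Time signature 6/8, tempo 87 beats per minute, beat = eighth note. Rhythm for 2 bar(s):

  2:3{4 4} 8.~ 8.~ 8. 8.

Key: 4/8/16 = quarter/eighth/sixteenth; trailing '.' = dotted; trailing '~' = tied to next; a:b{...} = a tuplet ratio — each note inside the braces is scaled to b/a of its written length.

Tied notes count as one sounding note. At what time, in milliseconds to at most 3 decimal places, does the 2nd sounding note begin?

1. 0.0ms @ 0 + 2068.966ms (3)
2. 2068.966ms @ 3 + 2068.966ms (3)
3. 4137.931ms @ 6 + 3103.448ms (9/2)
4. 7241.379ms @ 21/2 + 1034.483ms (3/2)

note 2 onset = 3b = 2068.966ms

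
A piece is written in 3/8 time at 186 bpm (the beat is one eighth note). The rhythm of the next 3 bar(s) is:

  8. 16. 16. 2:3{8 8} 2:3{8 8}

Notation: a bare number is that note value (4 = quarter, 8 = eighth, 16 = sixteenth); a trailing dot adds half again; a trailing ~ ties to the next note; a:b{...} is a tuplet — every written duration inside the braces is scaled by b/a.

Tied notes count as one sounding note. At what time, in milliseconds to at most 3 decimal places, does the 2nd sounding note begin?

note 2 onset = 3/2b = 483.871ms

1. 0.0ms @ 0 + 483.871ms (3/2)
2. 483.871ms @ 3/2 + 241.935ms (3/4)
3. 725.806ms @ 9/4 + 241.935ms (3/4)
4. 967.742ms @ 3 + 483.871ms (3/2)
5. 1451.613ms @ 9/2 + 483.871ms (3/2)
6. 1935.484ms @ 6 + 483.871ms (3/2)
7. 2419.355ms @ 15/2 + 483.871ms (3/2)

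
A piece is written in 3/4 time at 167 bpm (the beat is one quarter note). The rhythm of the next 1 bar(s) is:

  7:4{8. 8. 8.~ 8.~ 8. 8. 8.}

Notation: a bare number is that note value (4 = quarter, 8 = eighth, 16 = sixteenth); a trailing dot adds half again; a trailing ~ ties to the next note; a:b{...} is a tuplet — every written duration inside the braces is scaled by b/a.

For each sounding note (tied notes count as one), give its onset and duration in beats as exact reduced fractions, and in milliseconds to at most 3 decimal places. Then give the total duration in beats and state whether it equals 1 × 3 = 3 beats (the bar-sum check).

1) 0.0ms=0b +153.978ms=3/7b
2) 153.978ms=3/7b +153.978ms=3/7b
3) 307.956ms=6/7b +461.933ms=9/7b
4) 769.889ms=15/7b +153.978ms=3/7b
5) 923.867ms=18/7b +153.978ms=3/7b
Σ=3b of 3 (167bpm 3/4) — PASS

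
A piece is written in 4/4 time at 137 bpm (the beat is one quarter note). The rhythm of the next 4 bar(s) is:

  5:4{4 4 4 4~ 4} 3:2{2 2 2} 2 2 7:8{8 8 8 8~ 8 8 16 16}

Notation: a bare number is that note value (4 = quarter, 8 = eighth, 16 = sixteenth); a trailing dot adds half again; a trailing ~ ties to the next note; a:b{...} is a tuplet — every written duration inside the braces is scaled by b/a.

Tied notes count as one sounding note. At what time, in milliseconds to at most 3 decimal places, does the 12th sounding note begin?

1. 0.0ms @ 0 + 350.365ms (4/5)
2. 350.365ms @ 4/5 + 350.365ms (4/5)
3. 700.73ms @ 8/5 + 350.365ms (4/5)
4. 1051.095ms @ 12/5 + 700.73ms (8/5)
5. 1751.825ms @ 4 + 583.942ms (4/3)
6. 2335.766ms @ 16/3 + 583.942ms (4/3)
7. 2919.708ms @ 20/3 + 583.942ms (4/3)
8. 3503.65ms @ 8 + 875.912ms (2)
9. 4379.562ms @ 10 + 875.912ms (2)
10. 5255.474ms @ 12 + 250.261ms (4/7)
11. 5505.735ms @ 88/7 + 250.261ms (4/7)
12. 5755.996ms @ 92/7 + 250.261ms (4/7)
13. 6006.257ms @ 96/7 + 500.521ms (8/7)
14. 6506.778ms @ 104/7 + 250.261ms (4/7)
15. 6757.039ms @ 108/7 + 125.13ms (2/7)
16. 6882.169ms @ 110/7 + 125.13ms (2/7)

note 12 onset = 92/7b = 5755.996ms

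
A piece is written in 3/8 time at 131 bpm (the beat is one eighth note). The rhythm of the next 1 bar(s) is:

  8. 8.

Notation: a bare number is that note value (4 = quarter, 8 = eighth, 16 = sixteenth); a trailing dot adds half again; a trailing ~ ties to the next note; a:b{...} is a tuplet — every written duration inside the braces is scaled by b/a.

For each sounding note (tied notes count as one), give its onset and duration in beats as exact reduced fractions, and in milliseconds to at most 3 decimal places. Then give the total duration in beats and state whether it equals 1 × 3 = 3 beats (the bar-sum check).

1) 0.0ms=0b +687.023ms=3/2b
2) 687.023ms=3/2b +687.023ms=3/2b
Σ=3b of 3 (131bpm 3/8) — PASS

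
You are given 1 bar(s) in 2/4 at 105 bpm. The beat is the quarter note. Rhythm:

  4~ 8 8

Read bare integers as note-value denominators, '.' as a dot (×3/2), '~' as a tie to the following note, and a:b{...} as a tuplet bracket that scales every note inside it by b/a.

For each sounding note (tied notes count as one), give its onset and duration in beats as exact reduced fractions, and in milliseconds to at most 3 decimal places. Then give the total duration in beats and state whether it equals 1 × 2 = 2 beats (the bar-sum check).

1) 0.0ms=0b +857.143ms=3/2b
2) 857.143ms=3/2b +285.714ms=1/2b
Σ=2b of 2 (105bpm 2/4) — PASS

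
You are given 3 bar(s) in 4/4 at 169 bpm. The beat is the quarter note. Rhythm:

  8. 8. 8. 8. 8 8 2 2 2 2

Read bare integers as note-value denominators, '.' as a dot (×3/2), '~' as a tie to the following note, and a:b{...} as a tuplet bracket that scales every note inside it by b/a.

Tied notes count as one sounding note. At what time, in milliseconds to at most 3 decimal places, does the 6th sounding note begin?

1. 0.0ms @ 0 + 266.272ms (3/4)
2. 266.272ms @ 3/4 + 266.272ms (3/4)
3. 532.544ms @ 3/2 + 266.272ms (3/4)
4. 798.817ms @ 9/4 + 266.272ms (3/4)
5. 1065.089ms @ 3 + 177.515ms (1/2)
6. 1242.604ms @ 7/2 + 177.515ms (1/2)
7. 1420.118ms @ 4 + 710.059ms (2)
8. 2130.178ms @ 6 + 710.059ms (2)
9. 2840.237ms @ 8 + 710.059ms (2)
10. 3550.296ms @ 10 + 710.059ms (2)

note 6 onset = 7/2b = 1242.604ms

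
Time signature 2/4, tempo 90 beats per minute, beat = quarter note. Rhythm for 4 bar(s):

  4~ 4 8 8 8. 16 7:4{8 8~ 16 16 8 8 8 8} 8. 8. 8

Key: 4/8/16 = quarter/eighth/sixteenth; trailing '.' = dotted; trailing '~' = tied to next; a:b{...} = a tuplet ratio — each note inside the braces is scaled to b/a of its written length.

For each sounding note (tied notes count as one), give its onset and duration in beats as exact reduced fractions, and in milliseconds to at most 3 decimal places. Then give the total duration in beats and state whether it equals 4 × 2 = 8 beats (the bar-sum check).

1) 0.0ms=0b +1333.333ms=2b
2) 1333.333ms=2b +333.333ms=1/2b
3) 1666.667ms=5/2b +333.333ms=1/2b
4) 2000.0ms=3b +500.0ms=3/4b
5) 2500.0ms=15/4b +166.667ms=1/4b
6) 2666.667ms=4b +190.476ms=2/7b
7) 2857.143ms=30/7b +285.714ms=3/7b
8) 3142.857ms=33/7b +95.238ms=1/7b
9) 3238.095ms=34/7b +190.476ms=2/7b
10) 3428.571ms=36/7b +190.476ms=2/7b
11) 3619.048ms=38/7b +190.476ms=2/7b
12) 3809.524ms=40/7b +190.476ms=2/7b
13) 4000.0ms=6b +500.0ms=3/4b
14) 4500.0ms=27/4b +500.0ms=3/4b
15) 5000.0ms=15/2b +333.333ms=1/2b
Σ=8b of 8 (90bpm 2/4) — PASS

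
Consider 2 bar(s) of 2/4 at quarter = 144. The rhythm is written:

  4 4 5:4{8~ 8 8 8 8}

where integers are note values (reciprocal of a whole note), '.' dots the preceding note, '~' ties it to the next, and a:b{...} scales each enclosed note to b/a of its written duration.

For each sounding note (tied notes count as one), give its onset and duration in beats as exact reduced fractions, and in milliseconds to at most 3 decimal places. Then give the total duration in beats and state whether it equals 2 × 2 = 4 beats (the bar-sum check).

1) 0.0ms=0b +416.667ms=1b
2) 416.667ms=1b +416.667ms=1b
3) 833.333ms=2b +333.333ms=4/5b
4) 1166.667ms=14/5b +166.667ms=2/5b
5) 1333.333ms=16/5b +166.667ms=2/5b
6) 1500.0ms=18/5b +166.667ms=2/5b
Σ=4b of 4 (144bpm 2/4) — PASS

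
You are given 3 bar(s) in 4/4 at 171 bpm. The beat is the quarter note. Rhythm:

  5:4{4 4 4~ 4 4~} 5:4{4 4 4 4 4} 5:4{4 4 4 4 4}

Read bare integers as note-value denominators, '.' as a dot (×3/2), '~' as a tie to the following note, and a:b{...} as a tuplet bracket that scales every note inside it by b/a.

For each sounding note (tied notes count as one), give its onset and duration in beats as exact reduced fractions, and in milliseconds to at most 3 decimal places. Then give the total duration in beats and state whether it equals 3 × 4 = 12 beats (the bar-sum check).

1) 0.0ms=0b +280.702ms=4/5b
2) 280.702ms=4/5b +280.702ms=4/5b
3) 561.404ms=8/5b +561.404ms=8/5b
4) 1122.807ms=16/5b +561.404ms=8/5b
5) 1684.211ms=24/5b +280.702ms=4/5b
6) 1964.912ms=28/5b +280.702ms=4/5b
7) 2245.614ms=32/5b +280.702ms=4/5b
8) 2526.316ms=36/5b +280.702ms=4/5b
9) 2807.018ms=8b +280.702ms=4/5b
10) 3087.719ms=44/5b +280.702ms=4/5b
11) 3368.421ms=48/5b +280.702ms=4/5b
12) 3649.123ms=52/5b +280.702ms=4/5b
13) 3929.825ms=56/5b +280.702ms=4/5b
Σ=12b of 12 (171bpm 4/4) — PASS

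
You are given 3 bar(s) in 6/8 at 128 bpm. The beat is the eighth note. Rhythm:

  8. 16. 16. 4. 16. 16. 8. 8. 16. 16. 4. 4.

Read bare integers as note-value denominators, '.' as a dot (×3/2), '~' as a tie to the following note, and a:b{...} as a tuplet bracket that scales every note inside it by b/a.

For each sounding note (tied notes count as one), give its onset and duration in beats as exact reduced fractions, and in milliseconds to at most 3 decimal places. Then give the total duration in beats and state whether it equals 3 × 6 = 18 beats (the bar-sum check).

1) 0.0ms=0b +703.125ms=3/2b
2) 703.125ms=3/2b +351.562ms=3/4b
3) 1054.688ms=9/4b +351.562ms=3/4b
4) 1406.25ms=3b +1406.25ms=3b
5) 2812.5ms=6b +351.562ms=3/4b
6) 3164.062ms=27/4b +351.562ms=3/4b
7) 3515.625ms=15/2b +703.125ms=3/2b
8) 4218.75ms=9b +703.125ms=3/2b
9) 4921.875ms=21/2b +351.562ms=3/4b
10) 5273.438ms=45/4b +351.562ms=3/4b
11) 5625.0ms=12b +1406.25ms=3b
12) 7031.25ms=15b +1406.25ms=3b
Σ=18b of 18 (128bpm 6/8) — PASS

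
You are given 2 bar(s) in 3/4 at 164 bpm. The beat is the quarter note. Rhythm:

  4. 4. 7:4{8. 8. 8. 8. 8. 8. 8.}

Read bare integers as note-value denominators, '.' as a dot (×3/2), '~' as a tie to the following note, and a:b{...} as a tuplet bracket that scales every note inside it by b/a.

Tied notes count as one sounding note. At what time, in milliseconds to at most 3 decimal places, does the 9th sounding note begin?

1. 0.0ms @ 0 + 548.78ms (3/2)
2. 548.78ms @ 3/2 + 548.78ms (3/2)
3. 1097.561ms @ 3 + 156.794ms (3/7)
4. 1254.355ms @ 24/7 + 156.794ms (3/7)
5. 1411.15ms @ 27/7 + 156.794ms (3/7)
6. 1567.944ms @ 30/7 + 156.794ms (3/7)
7. 1724.739ms @ 33/7 + 156.794ms (3/7)
8. 1881.533ms @ 36/7 + 156.794ms (3/7)
9. 2038.328ms @ 39/7 + 156.794ms (3/7)

note 9 onset = 39/7b = 2038.328ms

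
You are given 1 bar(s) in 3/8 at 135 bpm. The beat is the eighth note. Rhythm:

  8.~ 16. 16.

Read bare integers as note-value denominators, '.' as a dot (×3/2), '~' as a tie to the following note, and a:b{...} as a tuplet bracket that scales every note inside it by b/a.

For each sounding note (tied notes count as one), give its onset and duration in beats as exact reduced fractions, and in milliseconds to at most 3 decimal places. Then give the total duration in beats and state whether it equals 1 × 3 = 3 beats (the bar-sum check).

1) 0.0ms=0b +1000.0ms=9/4b
2) 1000.0ms=9/4b +333.333ms=3/4b
Σ=3b of 3 (135bpm 3/8) — PASS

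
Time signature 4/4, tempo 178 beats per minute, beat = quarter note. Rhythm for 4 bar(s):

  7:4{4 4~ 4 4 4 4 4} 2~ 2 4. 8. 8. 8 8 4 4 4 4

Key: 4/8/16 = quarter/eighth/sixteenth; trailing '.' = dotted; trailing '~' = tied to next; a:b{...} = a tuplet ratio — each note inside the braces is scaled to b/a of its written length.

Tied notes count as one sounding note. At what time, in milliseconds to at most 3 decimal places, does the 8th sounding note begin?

1. 0.0ms @ 0 + 192.616ms (4/7)
2. 192.616ms @ 4/7 + 385.233ms (8/7)
3. 577.849ms @ 12/7 + 192.616ms (4/7)
4. 770.465ms @ 16/7 + 192.616ms (4/7)
5. 963.082ms @ 20/7 + 192.616ms (4/7)
6. 1155.698ms @ 24/7 + 192.616ms (4/7)
7. 1348.315ms @ 4 + 1348.315ms (4)
8. 2696.629ms @ 8 + 505.618ms (3/2)
9. 3202.247ms @ 19/2 + 252.809ms (3/4)
10. 3455.056ms @ 41/4 + 252.809ms (3/4)
11. 3707.865ms @ 11 + 168.539ms (1/2)
12. 3876.404ms @ 23/2 + 168.539ms (1/2)
13. 4044.944ms @ 12 + 337.079ms (1)
14. 4382.022ms @ 13 + 337.079ms (1)
15. 4719.101ms @ 14 + 337.079ms (1)
16. 5056.18ms @ 15 + 337.079ms (1)

note 8 onset = 8b = 2696.629ms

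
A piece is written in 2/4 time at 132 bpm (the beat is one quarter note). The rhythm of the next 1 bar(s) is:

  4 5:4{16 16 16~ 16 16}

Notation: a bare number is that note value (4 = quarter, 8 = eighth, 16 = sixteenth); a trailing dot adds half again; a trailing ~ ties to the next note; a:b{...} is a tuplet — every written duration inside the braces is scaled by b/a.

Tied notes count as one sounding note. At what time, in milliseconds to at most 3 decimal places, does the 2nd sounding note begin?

note 2 onset = 1b = 454.545ms

1. 0.0ms @ 0 + 454.545ms (1)
2. 454.545ms @ 1 + 90.909ms (1/5)
3. 545.455ms @ 6/5 + 90.909ms (1/5)
4. 636.364ms @ 7/5 + 181.818ms (2/5)
5. 818.182ms @ 9/5 + 90.909ms (1/5)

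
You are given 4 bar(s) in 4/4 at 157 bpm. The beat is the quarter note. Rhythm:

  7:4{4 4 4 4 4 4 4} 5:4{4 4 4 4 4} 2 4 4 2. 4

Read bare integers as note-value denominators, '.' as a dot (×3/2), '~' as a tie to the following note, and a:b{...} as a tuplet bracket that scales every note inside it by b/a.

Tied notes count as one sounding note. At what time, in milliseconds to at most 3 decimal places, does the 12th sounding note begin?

note 12 onset = 36/5b = 2751.592ms

1. 0.0ms @ 0 + 218.38ms (4/7)
2. 218.38ms @ 4/7 + 218.38ms (4/7)
3. 436.761ms @ 8/7 + 218.38ms (4/7)
4. 655.141ms @ 12/7 + 218.38ms (4/7)
5. 873.521ms @ 16/7 + 218.38ms (4/7)
6. 1091.902ms @ 20/7 + 218.38ms (4/7)
7. 1310.282ms @ 24/7 + 218.38ms (4/7)
8. 1528.662ms @ 4 + 305.732ms (4/5)
9. 1834.395ms @ 24/5 + 305.732ms (4/5)
10. 2140.127ms @ 28/5 + 305.732ms (4/5)
11. 2445.86ms @ 32/5 + 305.732ms (4/5)
12. 2751.592ms @ 36/5 + 305.732ms (4/5)
13. 3057.325ms @ 8 + 764.331ms (2)
14. 3821.656ms @ 10 + 382.166ms (1)
15. 4203.822ms @ 11 + 382.166ms (1)
16. 4585.987ms @ 12 + 1146.497ms (3)
17. 5732.484ms @ 15 + 382.166ms (1)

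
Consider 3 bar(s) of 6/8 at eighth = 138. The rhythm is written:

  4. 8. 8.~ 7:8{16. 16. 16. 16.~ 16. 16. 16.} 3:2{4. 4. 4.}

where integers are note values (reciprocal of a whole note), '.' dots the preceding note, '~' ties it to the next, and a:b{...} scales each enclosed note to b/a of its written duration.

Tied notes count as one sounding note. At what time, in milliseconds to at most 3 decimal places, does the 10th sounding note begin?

note 10 onset = 14b = 6086.957ms

1. 0.0ms @ 0 + 1304.348ms (3)
2. 1304.348ms @ 3 + 652.174ms (3/2)
3. 1956.522ms @ 9/2 + 1024.845ms (33/14)
4. 2981.366ms @ 48/7 + 372.671ms (6/7)
5. 3354.037ms @ 54/7 + 372.671ms (6/7)
6. 3726.708ms @ 60/7 + 745.342ms (12/7)
7. 4472.05ms @ 72/7 + 372.671ms (6/7)
8. 4844.72ms @ 78/7 + 372.671ms (6/7)
9. 5217.391ms @ 12 + 869.565ms (2)
10. 6086.957ms @ 14 + 869.565ms (2)
11. 6956.522ms @ 16 + 869.565ms (2)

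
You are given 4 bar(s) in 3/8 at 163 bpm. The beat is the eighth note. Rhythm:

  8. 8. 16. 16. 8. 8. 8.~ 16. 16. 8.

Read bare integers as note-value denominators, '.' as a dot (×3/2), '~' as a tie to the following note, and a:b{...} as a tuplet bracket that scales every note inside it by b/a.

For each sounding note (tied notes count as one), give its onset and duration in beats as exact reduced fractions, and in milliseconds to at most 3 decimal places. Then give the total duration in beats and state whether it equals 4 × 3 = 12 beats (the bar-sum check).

1) 0.0ms=0b +552.147ms=3/2b
2) 552.147ms=3/2b +552.147ms=3/2b
3) 1104.294ms=3b +276.074ms=3/4b
4) 1380.368ms=15/4b +276.074ms=3/4b
5) 1656.442ms=9/2b +552.147ms=3/2b
6) 2208.589ms=6b +552.147ms=3/2b
7) 2760.736ms=15/2b +828.221ms=9/4b
8) 3588.957ms=39/4b +276.074ms=3/4b
9) 3865.031ms=21/2b +552.147ms=3/2b
Σ=12b of 12 (163bpm 3/8) — PASS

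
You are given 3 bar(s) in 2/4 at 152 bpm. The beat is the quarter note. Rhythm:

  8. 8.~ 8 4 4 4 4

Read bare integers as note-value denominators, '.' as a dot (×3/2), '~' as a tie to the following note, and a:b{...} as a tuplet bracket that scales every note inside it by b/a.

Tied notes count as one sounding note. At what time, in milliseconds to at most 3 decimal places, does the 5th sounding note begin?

note 5 onset = 4b = 1578.947ms

1. 0.0ms @ 0 + 296.053ms (3/4)
2. 296.053ms @ 3/4 + 493.421ms (5/4)
3. 789.474ms @ 2 + 394.737ms (1)
4. 1184.211ms @ 3 + 394.737ms (1)
5. 1578.947ms @ 4 + 394.737ms (1)
6. 1973.684ms @ 5 + 394.737ms (1)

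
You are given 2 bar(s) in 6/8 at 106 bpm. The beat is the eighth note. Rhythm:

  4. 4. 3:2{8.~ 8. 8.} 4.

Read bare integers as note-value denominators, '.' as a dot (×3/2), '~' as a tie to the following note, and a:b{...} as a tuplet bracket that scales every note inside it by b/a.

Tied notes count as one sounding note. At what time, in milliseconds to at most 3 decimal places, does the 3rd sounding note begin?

1. 0.0ms @ 0 + 1698.113ms (3)
2. 1698.113ms @ 3 + 1698.113ms (3)
3. 3396.226ms @ 6 + 1132.075ms (2)
4. 4528.302ms @ 8 + 566.038ms (1)
5. 5094.34ms @ 9 + 1698.113ms (3)

note 3 onset = 6b = 3396.226ms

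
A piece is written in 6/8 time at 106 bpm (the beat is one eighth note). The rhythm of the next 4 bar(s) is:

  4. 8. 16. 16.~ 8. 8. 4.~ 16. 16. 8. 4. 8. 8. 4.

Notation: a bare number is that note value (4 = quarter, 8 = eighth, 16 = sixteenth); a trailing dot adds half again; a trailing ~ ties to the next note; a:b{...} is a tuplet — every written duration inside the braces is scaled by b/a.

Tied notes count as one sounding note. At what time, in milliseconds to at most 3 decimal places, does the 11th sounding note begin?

1. 0.0ms @ 0 + 1698.113ms (3)
2. 1698.113ms @ 3 + 849.057ms (3/2)
3. 2547.17ms @ 9/2 + 424.528ms (3/4)
4. 2971.698ms @ 21/4 + 1273.585ms (9/4)
5. 4245.283ms @ 15/2 + 849.057ms (3/2)
6. 5094.34ms @ 9 + 2122.642ms (15/4)
7. 7216.981ms @ 51/4 + 424.528ms (3/4)
8. 7641.509ms @ 27/2 + 849.057ms (3/2)
9. 8490.566ms @ 15 + 1698.113ms (3)
10. 10188.679ms @ 18 + 849.057ms (3/2)
11. 11037.736ms @ 39/2 + 849.057ms (3/2)
12. 11886.792ms @ 21 + 1698.113ms (3)

note 11 onset = 39/2b = 11037.736ms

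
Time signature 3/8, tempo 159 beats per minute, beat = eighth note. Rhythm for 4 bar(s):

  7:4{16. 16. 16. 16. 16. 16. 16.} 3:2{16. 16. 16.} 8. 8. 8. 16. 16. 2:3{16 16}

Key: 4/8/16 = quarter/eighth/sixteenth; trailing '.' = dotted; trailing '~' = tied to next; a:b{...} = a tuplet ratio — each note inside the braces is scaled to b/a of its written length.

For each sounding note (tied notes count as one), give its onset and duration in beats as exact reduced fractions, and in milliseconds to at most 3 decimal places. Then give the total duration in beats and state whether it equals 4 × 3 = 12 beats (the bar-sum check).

1) 0.0ms=0b +161.725ms=3/7b
2) 161.725ms=3/7b +161.725ms=3/7b
3) 323.45ms=6/7b +161.725ms=3/7b
4) 485.175ms=9/7b +161.725ms=3/7b
5) 646.9ms=12/7b +161.725ms=3/7b
6) 808.625ms=15/7b +161.725ms=3/7b
7) 970.35ms=18/7b +161.725ms=3/7b
8) 1132.075ms=3b +188.679ms=1/2b
9) 1320.755ms=7/2b +188.679ms=1/2b
10) 1509.434ms=4b +188.679ms=1/2b
11) 1698.113ms=9/2b +566.038ms=3/2b
12) 2264.151ms=6b +566.038ms=3/2b
13) 2830.189ms=15/2b +566.038ms=3/2b
14) 3396.226ms=9b +283.019ms=3/4b
15) 3679.245ms=39/4b +283.019ms=3/4b
16) 3962.264ms=21/2b +283.019ms=3/4b
17) 4245.283ms=45/4b +283.019ms=3/4b
Σ=12b of 12 (159bpm 3/8) — PASS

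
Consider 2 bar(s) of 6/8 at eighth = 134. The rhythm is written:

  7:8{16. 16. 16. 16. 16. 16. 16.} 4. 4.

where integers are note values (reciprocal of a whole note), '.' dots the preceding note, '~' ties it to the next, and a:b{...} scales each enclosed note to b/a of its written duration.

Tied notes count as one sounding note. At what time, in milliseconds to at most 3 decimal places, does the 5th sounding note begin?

note 5 onset = 24/7b = 1535.181ms

1. 0.0ms @ 0 + 383.795ms (6/7)
2. 383.795ms @ 6/7 + 383.795ms (6/7)
3. 767.591ms @ 12/7 + 383.795ms (6/7)
4. 1151.386ms @ 18/7 + 383.795ms (6/7)
5. 1535.181ms @ 24/7 + 383.795ms (6/7)
6. 1918.977ms @ 30/7 + 383.795ms (6/7)
7. 2302.772ms @ 36/7 + 383.795ms (6/7)
8. 2686.567ms @ 6 + 1343.284ms (3)
9. 4029.851ms @ 9 + 1343.284ms (3)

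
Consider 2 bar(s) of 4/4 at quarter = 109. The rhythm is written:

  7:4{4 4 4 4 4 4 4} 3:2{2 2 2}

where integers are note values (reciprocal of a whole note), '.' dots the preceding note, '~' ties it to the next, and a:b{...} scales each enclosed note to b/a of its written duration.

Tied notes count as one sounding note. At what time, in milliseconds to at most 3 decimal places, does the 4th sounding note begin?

1. 0.0ms @ 0 + 314.548ms (4/7)
2. 314.548ms @ 4/7 + 314.548ms (4/7)
3. 629.096ms @ 8/7 + 314.548ms (4/7)
4. 943.644ms @ 12/7 + 314.548ms (4/7)
5. 1258.191ms @ 16/7 + 314.548ms (4/7)
6. 1572.739ms @ 20/7 + 314.548ms (4/7)
7. 1887.287ms @ 24/7 + 314.548ms (4/7)
8. 2201.835ms @ 4 + 733.945ms (4/3)
9. 2935.78ms @ 16/3 + 733.945ms (4/3)
10. 3669.725ms @ 20/3 + 733.945ms (4/3)

note 4 onset = 12/7b = 943.644ms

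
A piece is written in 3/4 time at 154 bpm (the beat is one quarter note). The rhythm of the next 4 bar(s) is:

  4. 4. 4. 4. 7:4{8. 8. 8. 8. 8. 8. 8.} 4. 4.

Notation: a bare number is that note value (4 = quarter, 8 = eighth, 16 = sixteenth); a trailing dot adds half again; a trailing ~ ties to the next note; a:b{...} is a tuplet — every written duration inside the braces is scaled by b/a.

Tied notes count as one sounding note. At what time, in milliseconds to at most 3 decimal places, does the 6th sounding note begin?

note 6 onset = 45/7b = 2504.638ms

1. 0.0ms @ 0 + 584.416ms (3/2)
2. 584.416ms @ 3/2 + 584.416ms (3/2)
3. 1168.831ms @ 3 + 584.416ms (3/2)
4. 1753.247ms @ 9/2 + 584.416ms (3/2)
5. 2337.662ms @ 6 + 166.976ms (3/7)
6. 2504.638ms @ 45/7 + 166.976ms (3/7)
7. 2671.614ms @ 48/7 + 166.976ms (3/7)
8. 2838.59ms @ 51/7 + 166.976ms (3/7)
9. 3005.566ms @ 54/7 + 166.976ms (3/7)
10. 3172.542ms @ 57/7 + 166.976ms (3/7)
11. 3339.518ms @ 60/7 + 166.976ms (3/7)
12. 3506.494ms @ 9 + 584.416ms (3/2)
13. 4090.909ms @ 21/2 + 584.416ms (3/2)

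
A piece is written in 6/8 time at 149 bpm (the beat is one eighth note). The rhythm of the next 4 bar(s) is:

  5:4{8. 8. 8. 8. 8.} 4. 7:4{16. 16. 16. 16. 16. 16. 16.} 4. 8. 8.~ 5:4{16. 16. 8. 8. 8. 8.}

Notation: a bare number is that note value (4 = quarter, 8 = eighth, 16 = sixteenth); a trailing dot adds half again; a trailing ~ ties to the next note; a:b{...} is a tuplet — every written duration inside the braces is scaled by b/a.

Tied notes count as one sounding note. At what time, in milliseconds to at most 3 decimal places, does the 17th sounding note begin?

1. 0.0ms @ 0 + 483.221ms (6/5)
2. 483.221ms @ 6/5 + 483.221ms (6/5)
3. 966.443ms @ 12/5 + 483.221ms (6/5)
4. 1449.664ms @ 18/5 + 483.221ms (6/5)
5. 1932.886ms @ 24/5 + 483.221ms (6/5)
6. 2416.107ms @ 6 + 1208.054ms (3)
7. 3624.161ms @ 9 + 172.579ms (3/7)
8. 3796.74ms @ 66/7 + 172.579ms (3/7)
9. 3969.319ms @ 69/7 + 172.579ms (3/7)
10. 4141.898ms @ 72/7 + 172.579ms (3/7)
11. 4314.477ms @ 75/7 + 172.579ms (3/7)
12. 4487.057ms @ 78/7 + 172.579ms (3/7)
13. 4659.636ms @ 81/7 + 172.579ms (3/7)
14. 4832.215ms @ 12 + 1208.054ms (3)
15. 6040.268ms @ 15 + 604.027ms (3/2)
16. 6644.295ms @ 33/2 + 845.638ms (21/10)
17. 7489.933ms @ 93/5 + 241.611ms (3/5)
18. 7731.544ms @ 96/5 + 483.221ms (6/5)
19. 8214.765ms @ 102/5 + 483.221ms (6/5)
20. 8697.987ms @ 108/5 + 483.221ms (6/5)
21. 9181.208ms @ 114/5 + 483.221ms (6/5)

note 17 onset = 93/5b = 7489.933ms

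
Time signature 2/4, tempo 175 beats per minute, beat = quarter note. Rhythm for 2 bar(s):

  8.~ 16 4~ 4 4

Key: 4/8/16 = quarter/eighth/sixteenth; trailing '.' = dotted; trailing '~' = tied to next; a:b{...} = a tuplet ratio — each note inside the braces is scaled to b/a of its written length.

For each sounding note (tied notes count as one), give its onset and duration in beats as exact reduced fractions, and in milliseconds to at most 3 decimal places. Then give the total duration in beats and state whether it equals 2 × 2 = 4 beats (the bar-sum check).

1) 0.0ms=0b +342.857ms=1b
2) 342.857ms=1b +685.714ms=2b
3) 1028.571ms=3b +342.857ms=1b
Σ=4b of 4 (175bpm 2/4) — PASS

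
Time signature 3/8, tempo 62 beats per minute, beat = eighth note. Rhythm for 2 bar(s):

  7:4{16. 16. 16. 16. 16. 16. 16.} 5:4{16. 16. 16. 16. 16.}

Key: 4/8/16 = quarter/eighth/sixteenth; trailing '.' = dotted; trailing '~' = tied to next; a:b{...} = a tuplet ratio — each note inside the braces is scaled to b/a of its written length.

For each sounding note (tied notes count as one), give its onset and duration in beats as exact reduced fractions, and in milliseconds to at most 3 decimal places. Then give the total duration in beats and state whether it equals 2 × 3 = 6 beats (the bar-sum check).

1) 0.0ms=0b +414.747ms=3/7b
2) 414.747ms=3/7b +414.747ms=3/7b
3) 829.493ms=6/7b +414.747ms=3/7b
4) 1244.24ms=9/7b +414.747ms=3/7b
5) 1658.986ms=12/7b +414.747ms=3/7b
6) 2073.733ms=15/7b +414.747ms=3/7b
7) 2488.479ms=18/7b +414.747ms=3/7b
8) 2903.226ms=3b +580.645ms=3/5b
9) 3483.871ms=18/5b +580.645ms=3/5b
10) 4064.516ms=21/5b +580.645ms=3/5b
11) 4645.161ms=24/5b +580.645ms=3/5b
12) 5225.806ms=27/5b +580.645ms=3/5b
Σ=6b of 6 (62bpm 3/8) — PASS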